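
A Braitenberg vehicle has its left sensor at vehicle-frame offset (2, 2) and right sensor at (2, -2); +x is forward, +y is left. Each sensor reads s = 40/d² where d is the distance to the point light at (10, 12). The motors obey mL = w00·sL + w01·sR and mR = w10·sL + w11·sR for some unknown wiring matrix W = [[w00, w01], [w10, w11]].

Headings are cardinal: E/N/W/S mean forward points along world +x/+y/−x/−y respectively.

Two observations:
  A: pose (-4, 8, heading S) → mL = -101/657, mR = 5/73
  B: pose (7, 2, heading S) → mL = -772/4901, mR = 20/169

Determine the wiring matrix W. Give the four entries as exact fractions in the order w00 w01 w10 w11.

obs A: pose=(-4,8,S) → sL=2/9, sR=10/73, mL=-101/657, mR=5/73
obs B: pose=(7,2,S) → sL=8/29, sR=40/169, mL=-772/4901, mR=20/169
sensor matrix S = [[2/9, 10/73], [8/29, 40/169]]; det S = 47680/3219957
solve [mL_A; mL_B] = S·[w00; w01] and [mR_A; mR_B] = S·[w10; w11]:
  w00 = -1, w01 = 1/2, w10 = 0, w11 = 1/2

-1 1/2 0 1/2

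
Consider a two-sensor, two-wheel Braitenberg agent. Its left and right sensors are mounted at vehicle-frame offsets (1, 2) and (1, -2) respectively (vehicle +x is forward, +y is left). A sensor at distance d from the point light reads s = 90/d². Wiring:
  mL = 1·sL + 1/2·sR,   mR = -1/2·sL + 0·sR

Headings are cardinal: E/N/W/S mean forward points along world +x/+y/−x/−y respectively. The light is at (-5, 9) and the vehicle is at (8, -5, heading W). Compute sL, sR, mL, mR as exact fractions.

left sensor world pos  = (7, -7); dL² = 400
right sensor world pos = (7, -3); dR² = 288
sL = 90/400 = 9/40
sR = 90/288 = 5/16
mL = 1·sL + 1/2·sR = 61/160
mR = -1/2·sL + 0·sR = -9/80

9/40 5/16 61/160 -9/80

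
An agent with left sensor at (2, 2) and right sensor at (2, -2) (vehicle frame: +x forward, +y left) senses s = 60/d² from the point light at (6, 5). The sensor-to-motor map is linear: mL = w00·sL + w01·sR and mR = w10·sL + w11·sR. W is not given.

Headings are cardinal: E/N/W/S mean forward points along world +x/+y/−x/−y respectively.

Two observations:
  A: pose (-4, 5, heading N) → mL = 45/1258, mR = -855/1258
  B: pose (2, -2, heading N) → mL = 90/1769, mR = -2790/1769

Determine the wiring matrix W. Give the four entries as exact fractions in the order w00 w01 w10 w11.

-1 1/2 1/2 -1

obs A: pose=(-4,5,N) → sL=15/37, sR=15/17, mL=45/1258, mR=-855/1258
obs B: pose=(2,-2,N) → sL=60/61, sR=60/29, mL=90/1769, mR=-2790/1769
sensor matrix S = [[15/37, 15/17], [60/61, 60/29]]; det S = -32400/1112701
solve [mL_A; mL_B] = S·[w00; w01] and [mR_A; mR_B] = S·[w10; w11]:
  w00 = -1, w01 = 1/2, w10 = 1/2, w11 = -1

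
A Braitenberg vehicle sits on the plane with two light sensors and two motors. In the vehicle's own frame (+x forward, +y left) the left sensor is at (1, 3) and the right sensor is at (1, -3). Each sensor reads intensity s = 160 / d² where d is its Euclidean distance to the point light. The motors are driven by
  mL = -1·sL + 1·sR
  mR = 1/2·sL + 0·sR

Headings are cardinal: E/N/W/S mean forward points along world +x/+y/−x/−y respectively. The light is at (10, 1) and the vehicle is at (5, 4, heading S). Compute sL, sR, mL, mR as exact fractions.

20 40/17 -300/17 10

left sensor world pos  = (8, 3); dL² = 8
right sensor world pos = (2, 3); dR² = 68
sL = 160/8 = 20
sR = 160/68 = 40/17
mL = -1·sL + 1·sR = -300/17
mR = 1/2·sL + 0·sR = 10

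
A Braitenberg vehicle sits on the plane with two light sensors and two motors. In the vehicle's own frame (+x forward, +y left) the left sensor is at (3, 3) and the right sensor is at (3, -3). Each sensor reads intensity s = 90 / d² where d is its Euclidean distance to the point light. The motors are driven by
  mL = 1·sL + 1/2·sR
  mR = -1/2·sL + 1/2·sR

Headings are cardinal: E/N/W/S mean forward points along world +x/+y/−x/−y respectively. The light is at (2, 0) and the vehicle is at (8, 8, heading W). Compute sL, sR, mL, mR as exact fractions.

45/17 9/13 1323/442 -216/221

left sensor world pos  = (5, 5); dL² = 34
right sensor world pos = (5, 11); dR² = 130
sL = 90/34 = 45/17
sR = 90/130 = 9/13
mL = 1·sL + 1/2·sR = 1323/442
mR = -1/2·sL + 1/2·sR = -216/221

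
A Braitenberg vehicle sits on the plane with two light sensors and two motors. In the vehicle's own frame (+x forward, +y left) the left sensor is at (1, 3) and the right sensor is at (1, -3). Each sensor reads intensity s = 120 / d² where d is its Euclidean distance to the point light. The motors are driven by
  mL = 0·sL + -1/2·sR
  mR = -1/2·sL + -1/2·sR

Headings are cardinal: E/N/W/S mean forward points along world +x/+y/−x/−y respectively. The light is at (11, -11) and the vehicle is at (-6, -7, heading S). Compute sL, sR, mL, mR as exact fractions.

left sensor world pos  = (-3, -8); dL² = 205
right sensor world pos = (-9, -8); dR² = 409
sL = 120/205 = 24/41
sR = 120/409 = 120/409
mL = 0·sL + -1/2·sR = -60/409
mR = -1/2·sL + -1/2·sR = -7368/16769

24/41 120/409 -60/409 -7368/16769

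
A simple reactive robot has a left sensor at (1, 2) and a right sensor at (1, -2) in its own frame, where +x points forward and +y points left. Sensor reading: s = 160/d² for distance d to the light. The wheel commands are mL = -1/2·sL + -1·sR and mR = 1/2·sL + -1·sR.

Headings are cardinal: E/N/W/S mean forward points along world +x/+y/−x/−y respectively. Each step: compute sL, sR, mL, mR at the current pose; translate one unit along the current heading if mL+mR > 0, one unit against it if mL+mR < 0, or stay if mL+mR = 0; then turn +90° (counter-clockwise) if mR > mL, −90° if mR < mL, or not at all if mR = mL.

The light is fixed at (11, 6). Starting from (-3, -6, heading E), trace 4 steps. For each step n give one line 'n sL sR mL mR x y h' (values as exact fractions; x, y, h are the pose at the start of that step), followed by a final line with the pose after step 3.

n=0: pose=(-3,-6,E); sL=160/269, sR=32/73; mL=-14448/19637, mR=-2768/19637; mL+mR=-64/73 → advance -1; mR−mL=160/269 → turn +1·90°
n=1: pose=(-4,-6,N); sL=16/41, sR=16/29; mL=-888/1189, mR=-424/1189; mL+mR=-32/29 → advance -1; mR−mL=16/41 → turn +1·90°
n=2: pose=(-4,-7,W); sL=160/481, sR=160/377; mL=-8240/13949, mR=-3600/13949; mL+mR=-320/377 → advance -1; mR−mL=160/481 → turn +1·90°
n=3: pose=(-3,-7,S); sL=8/17, sR=40/113; mL=-1132/1921, mR=-228/1921; mL+mR=-80/113 → advance -1; mR−mL=8/17 → turn +1·90°

0 160/269 32/73 -14448/19637 -2768/19637 -3 -6 E
1 16/41 16/29 -888/1189 -424/1189 -4 -6 N
2 160/481 160/377 -8240/13949 -3600/13949 -4 -7 W
3 8/17 40/113 -1132/1921 -228/1921 -3 -7 S
final -3 -6 E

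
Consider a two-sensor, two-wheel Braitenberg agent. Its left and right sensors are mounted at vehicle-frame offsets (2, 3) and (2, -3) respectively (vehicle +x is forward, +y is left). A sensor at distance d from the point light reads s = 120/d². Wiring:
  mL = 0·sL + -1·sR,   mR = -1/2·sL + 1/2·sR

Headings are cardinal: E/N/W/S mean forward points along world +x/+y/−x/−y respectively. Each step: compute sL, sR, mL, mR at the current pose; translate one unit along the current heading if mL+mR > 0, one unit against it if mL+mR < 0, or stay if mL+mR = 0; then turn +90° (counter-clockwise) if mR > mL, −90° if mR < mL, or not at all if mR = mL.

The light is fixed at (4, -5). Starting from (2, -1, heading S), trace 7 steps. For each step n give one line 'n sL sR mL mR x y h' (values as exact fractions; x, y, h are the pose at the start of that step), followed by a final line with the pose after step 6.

0 24 120/29 -120/29 -288/29 2 -1 S
1 6 3/2 -3/2 -9/4 2 0 W
2 24/13 120/53 -120/53 144/689 3 0 N
3 12 60/29 -60/29 -144/29 3 -1 W
4 8/3 8/3 -8/3 0 4 -1 N
5 30 3 -3 -27/2 4 -2 W
6 120/29 120/41 -120/41 -720/1189 5 -2 N
final 5 -3 W

n=0: pose=(2,-1,S); sL=24, sR=120/29; mL=-120/29, mR=-288/29; mL+mR=-408/29 → advance -1; mR−mL=-168/29 → turn -1·90°
n=1: pose=(2,0,W); sL=6, sR=3/2; mL=-3/2, mR=-9/4; mL+mR=-15/4 → advance -1; mR−mL=-3/4 → turn -1·90°
n=2: pose=(3,0,N); sL=24/13, sR=120/53; mL=-120/53, mR=144/689; mL+mR=-1416/689 → advance -1; mR−mL=1704/689 → turn +1·90°
n=3: pose=(3,-1,W); sL=12, sR=60/29; mL=-60/29, mR=-144/29; mL+mR=-204/29 → advance -1; mR−mL=-84/29 → turn -1·90°
n=4: pose=(4,-1,N); sL=8/3, sR=8/3; mL=-8/3, mR=0; mL+mR=-8/3 → advance -1; mR−mL=8/3 → turn +1·90°
n=5: pose=(4,-2,W); sL=30, sR=3; mL=-3, mR=-27/2; mL+mR=-33/2 → advance -1; mR−mL=-21/2 → turn -1·90°
n=6: pose=(5,-2,N); sL=120/29, sR=120/41; mL=-120/41, mR=-720/1189; mL+mR=-4200/1189 → advance -1; mR−mL=2760/1189 → turn +1·90°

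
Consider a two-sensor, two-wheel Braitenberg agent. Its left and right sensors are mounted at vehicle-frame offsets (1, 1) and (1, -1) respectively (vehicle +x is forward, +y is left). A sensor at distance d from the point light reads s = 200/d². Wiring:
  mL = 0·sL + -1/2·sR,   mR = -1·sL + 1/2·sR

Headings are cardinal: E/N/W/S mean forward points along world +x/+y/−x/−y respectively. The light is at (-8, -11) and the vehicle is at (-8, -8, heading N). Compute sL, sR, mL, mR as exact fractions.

left sensor world pos  = (-9, -7); dL² = 17
right sensor world pos = (-7, -7); dR² = 17
sL = 200/17 = 200/17
sR = 200/17 = 200/17
mL = 0·sL + -1/2·sR = -100/17
mR = -1·sL + 1/2·sR = -100/17

200/17 200/17 -100/17 -100/17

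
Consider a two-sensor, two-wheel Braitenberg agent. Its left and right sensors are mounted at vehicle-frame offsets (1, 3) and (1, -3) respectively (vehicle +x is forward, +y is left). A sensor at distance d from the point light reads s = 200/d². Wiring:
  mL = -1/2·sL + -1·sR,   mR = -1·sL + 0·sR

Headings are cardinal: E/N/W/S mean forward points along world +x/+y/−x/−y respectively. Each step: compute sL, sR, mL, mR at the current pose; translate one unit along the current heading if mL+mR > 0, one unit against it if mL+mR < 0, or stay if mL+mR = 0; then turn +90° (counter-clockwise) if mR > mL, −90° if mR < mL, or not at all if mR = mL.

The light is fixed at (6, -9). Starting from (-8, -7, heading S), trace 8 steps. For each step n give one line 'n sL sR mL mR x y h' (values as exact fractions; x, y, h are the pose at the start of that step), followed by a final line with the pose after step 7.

n=0: pose=(-8,-7,S); sL=100/61, sR=20/29; mL=-2670/1769, mR=-100/61; mL+mR=-5570/1769 → advance -1; mR−mL=-230/1769 → turn -1·90°
n=1: pose=(-8,-6,W); sL=8/9, sR=200/261; mL=-316/261, mR=-8/9; mL+mR=-548/261 → advance -1; mR−mL=28/87 → turn +1·90°
n=2: pose=(-7,-6,S); sL=25/13, sR=10/13; mL=-45/26, mR=-25/13; mL+mR=-95/26 → advance -1; mR−mL=-5/26 → turn -1·90°
n=3: pose=(-7,-5,W); sL=200/197, sR=40/49; mL=-12780/9653, mR=-200/197; mL+mR=-22580/9653 → advance -1; mR−mL=2980/9653 → turn +1·90°
n=4: pose=(-6,-5,S); sL=20/9, sR=100/117; mL=-230/117, mR=-20/9; mL+mR=-490/117 → advance -1; mR−mL=-10/39 → turn -1·90°
n=5: pose=(-6,-4,W); sL=200/173, sR=200/233; mL=-57900/40309, mR=-200/173; mL+mR=-104500/40309 → advance -1; mR−mL=11300/40309 → turn +1·90°
n=6: pose=(-5,-4,S); sL=5/2, sR=50/53; mL=-465/212, mR=-5/2; mL+mR=-995/212 → advance -1; mR−mL=-65/212 → turn -1·90°
n=7: pose=(-5,-3,W); sL=200/153, sR=8/9; mL=-236/153, mR=-200/153; mL+mR=-436/153 → advance -1; mR−mL=4/17 → turn +1·90°

0 100/61 20/29 -2670/1769 -100/61 -8 -7 S
1 8/9 200/261 -316/261 -8/9 -8 -6 W
2 25/13 10/13 -45/26 -25/13 -7 -6 S
3 200/197 40/49 -12780/9653 -200/197 -7 -5 W
4 20/9 100/117 -230/117 -20/9 -6 -5 S
5 200/173 200/233 -57900/40309 -200/173 -6 -4 W
6 5/2 50/53 -465/212 -5/2 -5 -4 S
7 200/153 8/9 -236/153 -200/153 -5 -3 W
final -4 -3 S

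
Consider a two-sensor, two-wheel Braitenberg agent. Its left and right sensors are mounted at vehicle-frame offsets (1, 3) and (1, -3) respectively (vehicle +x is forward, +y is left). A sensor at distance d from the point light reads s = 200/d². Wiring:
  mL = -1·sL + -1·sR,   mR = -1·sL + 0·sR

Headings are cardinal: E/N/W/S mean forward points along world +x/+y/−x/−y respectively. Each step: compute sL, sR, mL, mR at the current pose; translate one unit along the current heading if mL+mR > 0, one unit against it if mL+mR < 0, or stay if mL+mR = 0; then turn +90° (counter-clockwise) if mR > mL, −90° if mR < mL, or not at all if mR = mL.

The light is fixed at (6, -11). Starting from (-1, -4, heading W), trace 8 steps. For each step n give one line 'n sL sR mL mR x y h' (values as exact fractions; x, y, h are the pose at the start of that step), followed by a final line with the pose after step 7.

n=0: pose=(-1,-4,W); sL=5/2, sR=50/41; mL=-305/82, mR=-5/2; mL+mR=-255/41 → advance -1; mR−mL=50/41 → turn +1·90°
n=1: pose=(0,-4,S); sL=40/9, sR=200/117; mL=-80/13, mR=-40/9; mL+mR=-1240/117 → advance -1; mR−mL=200/117 → turn +1·90°
n=2: pose=(0,-3,E); sL=100/73, sR=4; mL=-392/73, mR=-100/73; mL+mR=-492/73 → advance -1; mR−mL=4 → turn +1·90°
n=3: pose=(-1,-3,N); sL=200/181, sR=200/97; mL=-55600/17557, mR=-200/181; mL+mR=-75000/17557 → advance -1; mR−mL=200/97 → turn +1·90°
n=4: pose=(-1,-4,W); sL=5/2, sR=50/41; mL=-305/82, mR=-5/2; mL+mR=-255/41 → advance -1; mR−mL=50/41 → turn +1·90°
n=5: pose=(0,-4,S); sL=40/9, sR=200/117; mL=-80/13, mR=-40/9; mL+mR=-1240/117 → advance -1; mR−mL=200/117 → turn +1·90°
n=6: pose=(0,-3,E); sL=100/73, sR=4; mL=-392/73, mR=-100/73; mL+mR=-492/73 → advance -1; mR−mL=4 → turn +1·90°
n=7: pose=(-1,-3,N); sL=200/181, sR=200/97; mL=-55600/17557, mR=-200/181; mL+mR=-75000/17557 → advance -1; mR−mL=200/97 → turn +1·90°

0 5/2 50/41 -305/82 -5/2 -1 -4 W
1 40/9 200/117 -80/13 -40/9 0 -4 S
2 100/73 4 -392/73 -100/73 0 -3 E
3 200/181 200/97 -55600/17557 -200/181 -1 -3 N
4 5/2 50/41 -305/82 -5/2 -1 -4 W
5 40/9 200/117 -80/13 -40/9 0 -4 S
6 100/73 4 -392/73 -100/73 0 -3 E
7 200/181 200/97 -55600/17557 -200/181 -1 -3 N
final -1 -4 W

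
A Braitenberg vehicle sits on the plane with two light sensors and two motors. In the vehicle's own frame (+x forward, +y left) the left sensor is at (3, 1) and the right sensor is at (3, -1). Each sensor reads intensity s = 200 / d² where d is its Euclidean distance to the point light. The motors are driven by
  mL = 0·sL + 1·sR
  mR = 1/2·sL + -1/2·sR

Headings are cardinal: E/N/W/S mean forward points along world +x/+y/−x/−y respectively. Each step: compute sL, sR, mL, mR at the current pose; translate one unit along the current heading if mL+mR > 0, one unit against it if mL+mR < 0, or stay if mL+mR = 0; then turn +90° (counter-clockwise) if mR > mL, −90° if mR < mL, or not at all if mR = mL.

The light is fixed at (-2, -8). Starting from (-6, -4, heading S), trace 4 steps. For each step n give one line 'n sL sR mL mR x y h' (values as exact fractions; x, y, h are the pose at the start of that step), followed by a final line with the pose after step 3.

0 20 100/13 100/13 80/13 -6 -4 S
1 200/53 40/13 40/13 240/689 -6 -5 W
2 25/9 50/13 50/13 -125/234 -7 -5 N
3 200/29 200/13 200/13 -1600/377 -7 -4 E
final -6 -4 S

n=0: pose=(-6,-4,S); sL=20, sR=100/13; mL=100/13, mR=80/13; mL+mR=180/13 → advance +1; mR−mL=-20/13 → turn -1·90°
n=1: pose=(-6,-5,W); sL=200/53, sR=40/13; mL=40/13, mR=240/689; mL+mR=2360/689 → advance +1; mR−mL=-1880/689 → turn -1·90°
n=2: pose=(-7,-5,N); sL=25/9, sR=50/13; mL=50/13, mR=-125/234; mL+mR=775/234 → advance +1; mR−mL=-1025/234 → turn -1·90°
n=3: pose=(-7,-4,E); sL=200/29, sR=200/13; mL=200/13, mR=-1600/377; mL+mR=4200/377 → advance +1; mR−mL=-7400/377 → turn -1·90°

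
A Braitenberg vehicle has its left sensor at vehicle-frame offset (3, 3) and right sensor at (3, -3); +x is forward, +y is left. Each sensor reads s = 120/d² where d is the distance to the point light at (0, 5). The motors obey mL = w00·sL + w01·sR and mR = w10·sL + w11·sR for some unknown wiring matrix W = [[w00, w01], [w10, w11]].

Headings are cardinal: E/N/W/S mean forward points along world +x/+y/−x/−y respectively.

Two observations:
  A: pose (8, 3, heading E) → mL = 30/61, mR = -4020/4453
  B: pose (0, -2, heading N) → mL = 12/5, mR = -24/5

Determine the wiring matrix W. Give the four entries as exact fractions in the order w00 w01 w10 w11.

1/2 0 -1/2 -1/2

obs A: pose=(8,3,E) → sL=60/61, sR=60/73, mL=30/61, mR=-4020/4453
obs B: pose=(0,-2,N) → sL=24/5, sR=24/5, mL=12/5, mR=-24/5
sensor matrix S = [[60/61, 60/73], [24/5, 24/5]]; det S = 3456/4453
solve [mL_A; mL_B] = S·[w00; w01] and [mR_A; mR_B] = S·[w10; w11]:
  w00 = 1/2, w01 = 0, w10 = -1/2, w11 = -1/2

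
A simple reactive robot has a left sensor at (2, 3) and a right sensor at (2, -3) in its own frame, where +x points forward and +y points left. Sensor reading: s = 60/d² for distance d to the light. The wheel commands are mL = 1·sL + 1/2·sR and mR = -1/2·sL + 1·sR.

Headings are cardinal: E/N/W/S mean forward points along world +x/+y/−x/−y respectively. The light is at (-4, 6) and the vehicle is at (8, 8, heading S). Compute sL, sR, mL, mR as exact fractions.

left sensor world pos  = (11, 6); dL² = 225
right sensor world pos = (5, 6); dR² = 81
sL = 60/225 = 4/15
sR = 60/81 = 20/27
mL = 1·sL + 1/2·sR = 86/135
mR = -1/2·sL + 1·sR = 82/135

4/15 20/27 86/135 82/135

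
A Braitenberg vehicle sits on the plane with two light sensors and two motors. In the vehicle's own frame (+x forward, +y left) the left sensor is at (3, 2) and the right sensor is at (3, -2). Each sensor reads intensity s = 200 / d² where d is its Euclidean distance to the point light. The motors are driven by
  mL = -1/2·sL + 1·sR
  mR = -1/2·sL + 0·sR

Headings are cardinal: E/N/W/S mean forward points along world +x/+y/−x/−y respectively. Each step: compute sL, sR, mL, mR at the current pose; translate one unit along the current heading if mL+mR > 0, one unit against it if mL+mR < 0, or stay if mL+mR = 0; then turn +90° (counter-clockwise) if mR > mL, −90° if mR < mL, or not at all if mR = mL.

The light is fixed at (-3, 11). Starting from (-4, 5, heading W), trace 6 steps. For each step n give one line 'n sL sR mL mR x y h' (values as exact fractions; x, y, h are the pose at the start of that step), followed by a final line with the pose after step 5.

n=0: pose=(-4,5,W); sL=5/2, sR=25/4; mL=5, mR=-5/4; mL+mR=15/4 → advance +1; mR−mL=-25/4 → turn -1·90°
n=1: pose=(-5,5,N); sL=8, sR=200/9; mL=164/9, mR=-4; mL+mR=128/9 → advance +1; mR−mL=-200/9 → turn -1·90°
n=2: pose=(-5,6,E); sL=20, sR=4; mL=-6, mR=-10; mL+mR=-16 → advance -1; mR−mL=-4 → turn -1·90°
n=3: pose=(-6,6,S); sL=40/13, sR=200/89; mL=820/1157, mR=-20/13; mL+mR=-960/1157 → advance -1; mR−mL=-200/89 → turn -1·90°
n=4: pose=(-6,7,W); sL=25/9, sR=5; mL=65/18, mR=-25/18; mL+mR=20/9 → advance +1; mR−mL=-5 → turn -1·90°
n=5: pose=(-7,7,N); sL=200/37, sR=40; mL=1380/37, mR=-100/37; mL+mR=1280/37 → advance +1; mR−mL=-40 → turn -1·90°

0 5/2 25/4 5 -5/4 -4 5 W
1 8 200/9 164/9 -4 -5 5 N
2 20 4 -6 -10 -5 6 E
3 40/13 200/89 820/1157 -20/13 -6 6 S
4 25/9 5 65/18 -25/18 -6 7 W
5 200/37 40 1380/37 -100/37 -7 7 N
final -7 8 E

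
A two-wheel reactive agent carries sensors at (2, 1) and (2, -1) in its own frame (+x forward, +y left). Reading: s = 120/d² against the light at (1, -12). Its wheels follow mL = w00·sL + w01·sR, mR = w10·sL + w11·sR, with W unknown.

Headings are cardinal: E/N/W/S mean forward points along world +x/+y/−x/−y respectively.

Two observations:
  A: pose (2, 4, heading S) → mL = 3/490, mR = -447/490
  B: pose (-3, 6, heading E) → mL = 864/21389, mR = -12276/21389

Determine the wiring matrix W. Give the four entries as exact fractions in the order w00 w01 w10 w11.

obs A: pose=(2,4,S) → sL=3/5, sR=30/49, mL=3/490, mR=-447/490
obs B: pose=(-3,6,E) → sL=24/73, sR=120/293, mL=864/21389, mR=-12276/21389
sensor matrix S = [[3/5, 30/49], [24/73, 120/293]]; det S = 46584/1048061
solve [mL_A; mL_B] = S·[w00; w01] and [mR_A; mR_B] = S·[w10; w11]:
  w00 = -1/2, w01 = 1/2, w10 = -1/2, w11 = -1

-1/2 1/2 -1/2 -1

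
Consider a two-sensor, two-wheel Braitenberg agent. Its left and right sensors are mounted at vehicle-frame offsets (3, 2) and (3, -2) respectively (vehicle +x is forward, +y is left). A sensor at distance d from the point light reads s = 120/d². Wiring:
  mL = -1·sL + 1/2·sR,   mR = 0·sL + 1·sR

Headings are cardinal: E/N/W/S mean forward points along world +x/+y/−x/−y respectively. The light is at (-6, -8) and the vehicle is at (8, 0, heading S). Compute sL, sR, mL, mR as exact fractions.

left sensor world pos  = (10, -3); dL² = 281
right sensor world pos = (6, -3); dR² = 169
sL = 120/281 = 120/281
sR = 120/169 = 120/169
mL = -1·sL + 1/2·sR = -3420/47489
mR = 0·sL + 1·sR = 120/169

120/281 120/169 -3420/47489 120/169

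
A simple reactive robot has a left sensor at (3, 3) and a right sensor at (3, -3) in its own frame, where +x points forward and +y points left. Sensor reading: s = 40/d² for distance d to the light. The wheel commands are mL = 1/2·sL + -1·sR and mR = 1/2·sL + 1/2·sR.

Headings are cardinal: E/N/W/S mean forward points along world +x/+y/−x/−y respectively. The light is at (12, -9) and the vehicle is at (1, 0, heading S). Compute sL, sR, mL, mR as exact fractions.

2/5 5/29 4/145 83/290

left sensor world pos  = (4, -3); dL² = 100
right sensor world pos = (-2, -3); dR² = 232
sL = 40/100 = 2/5
sR = 40/232 = 5/29
mL = 1/2·sL + -1·sR = 4/145
mR = 1/2·sL + 1/2·sR = 83/290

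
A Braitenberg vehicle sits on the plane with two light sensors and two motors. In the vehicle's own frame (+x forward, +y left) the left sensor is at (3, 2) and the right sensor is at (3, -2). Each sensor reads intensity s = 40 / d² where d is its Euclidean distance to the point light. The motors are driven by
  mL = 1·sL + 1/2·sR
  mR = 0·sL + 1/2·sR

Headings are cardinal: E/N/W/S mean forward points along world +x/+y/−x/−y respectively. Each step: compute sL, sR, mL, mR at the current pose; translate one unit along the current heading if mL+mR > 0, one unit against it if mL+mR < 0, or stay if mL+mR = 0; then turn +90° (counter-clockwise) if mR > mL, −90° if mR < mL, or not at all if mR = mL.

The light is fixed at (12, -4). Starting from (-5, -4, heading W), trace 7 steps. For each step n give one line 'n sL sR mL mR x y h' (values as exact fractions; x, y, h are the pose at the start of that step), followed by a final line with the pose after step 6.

n=0: pose=(-5,-4,W); sL=10/101, sR=10/101; mL=15/101, mR=5/101; mL+mR=20/101 → advance +1; mR−mL=-10/101 → turn -1·90°
n=1: pose=(-6,-4,N); sL=40/409, sR=8/53; mL=3756/21677, mR=4/53; mL+mR=5392/21677 → advance +1; mR−mL=-40/409 → turn -1·90°
n=2: pose=(-6,-3,E); sL=20/117, sR=20/113; mL=3430/13221, mR=10/113; mL+mR=4600/13221 → advance +1; mR−mL=-20/117 → turn -1·90°
n=3: pose=(-5,-3,S); sL=40/229, sR=8/73; mL=3836/16717, mR=4/73; mL+mR=4752/16717 → advance +1; mR−mL=-40/229 → turn -1·90°
n=4: pose=(-5,-4,W); sL=10/101, sR=10/101; mL=15/101, mR=5/101; mL+mR=20/101 → advance +1; mR−mL=-10/101 → turn -1·90°
n=5: pose=(-6,-4,N); sL=40/409, sR=8/53; mL=3756/21677, mR=4/53; mL+mR=5392/21677 → advance +1; mR−mL=-40/409 → turn -1·90°
n=6: pose=(-6,-3,E); sL=20/117, sR=20/113; mL=3430/13221, mR=10/113; mL+mR=4600/13221 → advance +1; mR−mL=-20/117 → turn -1·90°

0 10/101 10/101 15/101 5/101 -5 -4 W
1 40/409 8/53 3756/21677 4/53 -6 -4 N
2 20/117 20/113 3430/13221 10/113 -6 -3 E
3 40/229 8/73 3836/16717 4/73 -5 -3 S
4 10/101 10/101 15/101 5/101 -5 -4 W
5 40/409 8/53 3756/21677 4/53 -6 -4 N
6 20/117 20/113 3430/13221 10/113 -6 -3 E
final -5 -3 S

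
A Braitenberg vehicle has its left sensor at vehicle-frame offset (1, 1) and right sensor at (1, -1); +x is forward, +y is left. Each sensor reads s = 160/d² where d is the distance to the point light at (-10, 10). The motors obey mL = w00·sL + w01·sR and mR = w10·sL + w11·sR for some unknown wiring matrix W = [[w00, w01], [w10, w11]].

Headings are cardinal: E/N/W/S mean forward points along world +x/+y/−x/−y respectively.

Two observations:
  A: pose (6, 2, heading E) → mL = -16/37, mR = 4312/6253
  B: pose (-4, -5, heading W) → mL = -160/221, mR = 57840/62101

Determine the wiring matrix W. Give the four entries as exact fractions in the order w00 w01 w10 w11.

obs A: pose=(6,2,E) → sL=80/169, sR=16/37, mL=-16/37, mR=4312/6253
obs B: pose=(-4,-5,W) → sL=160/281, sR=160/221, mL=-160/221, mR=57840/62101
sensor matrix S = [[80/169, 16/37], [160/281, 160/221]]; det S = 37468160/388317553
solve [mL_A; mL_B] = S·[w00; w01] and [mR_A; mR_B] = S·[w10; w11]:
  w00 = 0, w01 = -1, w10 = 1, w11 = 1/2

0 -1 1 1/2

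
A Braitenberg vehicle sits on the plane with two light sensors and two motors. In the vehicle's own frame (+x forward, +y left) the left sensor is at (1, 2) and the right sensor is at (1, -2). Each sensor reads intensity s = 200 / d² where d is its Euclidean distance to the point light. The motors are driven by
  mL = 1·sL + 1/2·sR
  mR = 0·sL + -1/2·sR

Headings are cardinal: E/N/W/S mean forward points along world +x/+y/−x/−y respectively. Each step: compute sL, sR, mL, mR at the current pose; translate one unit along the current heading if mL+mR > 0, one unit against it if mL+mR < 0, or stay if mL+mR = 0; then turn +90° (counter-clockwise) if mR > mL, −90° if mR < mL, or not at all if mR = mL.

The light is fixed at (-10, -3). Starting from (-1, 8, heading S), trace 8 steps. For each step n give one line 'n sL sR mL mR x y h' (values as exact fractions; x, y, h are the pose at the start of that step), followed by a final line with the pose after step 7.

n=0: pose=(-1,8,S); sL=200/221, sR=200/149; mL=51900/32929, mR=-100/149; mL+mR=200/221 → advance +1; mR−mL=-74000/32929 → turn -1·90°
n=1: pose=(-1,7,W); sL=25/16, sR=25/26; mL=425/208, mR=-25/52; mL+mR=25/16 → advance +1; mR−mL=-525/208 → turn -1·90°
n=2: pose=(-2,7,N); sL=200/157, sR=200/221; mL=59900/34697, mR=-100/221; mL+mR=200/157 → advance +1; mR−mL=-75600/34697 → turn -1·90°
n=3: pose=(-2,8,E); sL=4/5, sR=100/81; mL=574/405, mR=-50/81; mL+mR=4/5 → advance +1; mR−mL=-824/405 → turn -1·90°
n=4: pose=(-1,8,S); sL=200/221, sR=200/149; mL=51900/32929, mR=-100/149; mL+mR=200/221 → advance +1; mR−mL=-74000/32929 → turn -1·90°
n=5: pose=(-1,7,W); sL=25/16, sR=25/26; mL=425/208, mR=-25/52; mL+mR=25/16 → advance +1; mR−mL=-525/208 → turn -1·90°
n=6: pose=(-2,7,N); sL=200/157, sR=200/221; mL=59900/34697, mR=-100/221; mL+mR=200/157 → advance +1; mR−mL=-75600/34697 → turn -1·90°
n=7: pose=(-2,8,E); sL=4/5, sR=100/81; mL=574/405, mR=-50/81; mL+mR=4/5 → advance +1; mR−mL=-824/405 → turn -1·90°

0 200/221 200/149 51900/32929 -100/149 -1 8 S
1 25/16 25/26 425/208 -25/52 -1 7 W
2 200/157 200/221 59900/34697 -100/221 -2 7 N
3 4/5 100/81 574/405 -50/81 -2 8 E
4 200/221 200/149 51900/32929 -100/149 -1 8 S
5 25/16 25/26 425/208 -25/52 -1 7 W
6 200/157 200/221 59900/34697 -100/221 -2 7 N
7 4/5 100/81 574/405 -50/81 -2 8 E
final -1 8 S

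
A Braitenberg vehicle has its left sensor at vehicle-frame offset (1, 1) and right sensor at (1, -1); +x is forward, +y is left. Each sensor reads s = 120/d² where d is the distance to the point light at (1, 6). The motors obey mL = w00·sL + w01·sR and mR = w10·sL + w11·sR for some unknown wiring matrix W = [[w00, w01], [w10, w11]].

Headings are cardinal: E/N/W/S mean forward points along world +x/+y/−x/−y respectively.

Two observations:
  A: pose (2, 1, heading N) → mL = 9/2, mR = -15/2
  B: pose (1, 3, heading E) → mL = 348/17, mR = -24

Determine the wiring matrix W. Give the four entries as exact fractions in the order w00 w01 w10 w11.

obs A: pose=(2,1,N) → sL=15/2, sR=6, mL=9/2, mR=-15/2
obs B: pose=(1,3,E) → sL=24, sR=120/17, mL=348/17, mR=-24
sensor matrix S = [[15/2, 6], [24, 120/17]]; det S = -1548/17
solve [mL_A; mL_B] = S·[w00; w01] and [mR_A; mR_B] = S·[w10; w11]:
  w00 = 1, w01 = -1/2, w10 = -1, w11 = 0

1 -1/2 -1 0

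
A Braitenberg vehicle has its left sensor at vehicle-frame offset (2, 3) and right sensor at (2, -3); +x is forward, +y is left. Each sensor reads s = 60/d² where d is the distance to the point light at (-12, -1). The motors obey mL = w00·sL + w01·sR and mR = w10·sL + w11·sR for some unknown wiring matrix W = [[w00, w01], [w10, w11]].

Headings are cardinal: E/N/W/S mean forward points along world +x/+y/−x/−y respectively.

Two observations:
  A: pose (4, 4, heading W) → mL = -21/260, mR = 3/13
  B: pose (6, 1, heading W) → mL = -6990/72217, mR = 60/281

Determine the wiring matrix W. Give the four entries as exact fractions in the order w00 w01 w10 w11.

1/2 -1 0 1

obs A: pose=(4,4,W) → sL=3/10, sR=3/13, mL=-21/260, mR=3/13
obs B: pose=(6,1,W) → sL=60/257, sR=60/281, mL=-6990/72217, mR=60/281
sensor matrix S = [[3/10, 3/13], [60/257, 60/281]]; det S = 9558/938821
solve [mL_A; mL_B] = S·[w00; w01] and [mR_A; mR_B] = S·[w10; w11]:
  w00 = 1/2, w01 = -1, w10 = 0, w11 = 1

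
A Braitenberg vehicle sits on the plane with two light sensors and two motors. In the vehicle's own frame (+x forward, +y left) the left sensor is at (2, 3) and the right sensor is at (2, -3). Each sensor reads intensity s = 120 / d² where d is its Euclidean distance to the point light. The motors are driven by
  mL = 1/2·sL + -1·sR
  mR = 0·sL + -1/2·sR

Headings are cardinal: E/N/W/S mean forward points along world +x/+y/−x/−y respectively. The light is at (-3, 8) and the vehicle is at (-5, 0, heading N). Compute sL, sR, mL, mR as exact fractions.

120/61 120/37 -5100/2257 -60/37

left sensor world pos  = (-8, 2); dL² = 61
right sensor world pos = (-2, 2); dR² = 37
sL = 120/61 = 120/61
sR = 120/37 = 120/37
mL = 1/2·sL + -1·sR = -5100/2257
mR = 0·sL + -1/2·sR = -60/37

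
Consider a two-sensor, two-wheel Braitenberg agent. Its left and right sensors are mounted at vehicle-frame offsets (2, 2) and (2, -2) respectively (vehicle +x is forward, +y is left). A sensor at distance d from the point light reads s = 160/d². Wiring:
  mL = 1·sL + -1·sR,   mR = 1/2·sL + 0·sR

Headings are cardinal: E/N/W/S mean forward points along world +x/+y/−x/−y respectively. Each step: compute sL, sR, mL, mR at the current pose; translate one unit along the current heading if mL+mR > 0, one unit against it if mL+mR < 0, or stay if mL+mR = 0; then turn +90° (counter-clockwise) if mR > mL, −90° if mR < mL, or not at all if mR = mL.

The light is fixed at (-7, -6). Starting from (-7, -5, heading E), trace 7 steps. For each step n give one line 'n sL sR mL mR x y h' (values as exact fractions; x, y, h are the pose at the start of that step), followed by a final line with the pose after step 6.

0 160/13 32 -256/13 80/13 -7 -5 E
1 80/9 16 -64/9 40/9 -8 -5 N
2 160/13 160/13 0 80/13 -8 -6 W
3 40 8 32 20 -9 -6 S
4 32/5 160/17 -256/85 16/5 -9 -7 W
5 16 80/17 192/17 8 -10 -7 S
6 160/41 32/5 -512/205 80/41 -10 -8 W
final -9 -8 S

n=0: pose=(-7,-5,E); sL=160/13, sR=32; mL=-256/13, mR=80/13; mL+mR=-176/13 → advance -1; mR−mL=336/13 → turn +1·90°
n=1: pose=(-8,-5,N); sL=80/9, sR=16; mL=-64/9, mR=40/9; mL+mR=-8/3 → advance -1; mR−mL=104/9 → turn +1·90°
n=2: pose=(-8,-6,W); sL=160/13, sR=160/13; mL=0, mR=80/13; mL+mR=80/13 → advance +1; mR−mL=80/13 → turn +1·90°
n=3: pose=(-9,-6,S); sL=40, sR=8; mL=32, mR=20; mL+mR=52 → advance +1; mR−mL=-12 → turn -1·90°
n=4: pose=(-9,-7,W); sL=32/5, sR=160/17; mL=-256/85, mR=16/5; mL+mR=16/85 → advance +1; mR−mL=528/85 → turn +1·90°
n=5: pose=(-10,-7,S); sL=16, sR=80/17; mL=192/17, mR=8; mL+mR=328/17 → advance +1; mR−mL=-56/17 → turn -1·90°
n=6: pose=(-10,-8,W); sL=160/41, sR=32/5; mL=-512/205, mR=80/41; mL+mR=-112/205 → advance -1; mR−mL=912/205 → turn +1·90°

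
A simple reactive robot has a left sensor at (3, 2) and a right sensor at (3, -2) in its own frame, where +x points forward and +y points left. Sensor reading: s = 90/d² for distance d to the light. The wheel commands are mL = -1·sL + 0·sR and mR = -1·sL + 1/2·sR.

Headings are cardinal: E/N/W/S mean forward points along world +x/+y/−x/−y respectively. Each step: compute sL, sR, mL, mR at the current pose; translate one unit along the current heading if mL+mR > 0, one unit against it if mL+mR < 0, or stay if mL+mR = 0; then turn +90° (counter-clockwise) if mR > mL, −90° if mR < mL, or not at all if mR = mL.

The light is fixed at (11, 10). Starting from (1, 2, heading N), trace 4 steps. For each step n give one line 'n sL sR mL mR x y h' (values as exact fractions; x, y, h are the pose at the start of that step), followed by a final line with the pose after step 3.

0 90/169 90/89 -90/169 -405/15041 1 2 N
1 9/29 45/109 -9/29 -657/6322 1 1 W
2 90/193 18/53 -90/193 -3033/10229 2 1 S
3 5/4 45/68 -5/4 -125/136 2 2 E
final 1 2 N

n=0: pose=(1,2,N); sL=90/169, sR=90/89; mL=-90/169, mR=-405/15041; mL+mR=-8415/15041 → advance -1; mR−mL=45/89 → turn +1·90°
n=1: pose=(1,1,W); sL=9/29, sR=45/109; mL=-9/29, mR=-657/6322; mL+mR=-2619/6322 → advance -1; mR−mL=45/218 → turn +1·90°
n=2: pose=(2,1,S); sL=90/193, sR=18/53; mL=-90/193, mR=-3033/10229; mL+mR=-7803/10229 → advance -1; mR−mL=9/53 → turn +1·90°
n=3: pose=(2,2,E); sL=5/4, sR=45/68; mL=-5/4, mR=-125/136; mL+mR=-295/136 → advance -1; mR−mL=45/136 → turn +1·90°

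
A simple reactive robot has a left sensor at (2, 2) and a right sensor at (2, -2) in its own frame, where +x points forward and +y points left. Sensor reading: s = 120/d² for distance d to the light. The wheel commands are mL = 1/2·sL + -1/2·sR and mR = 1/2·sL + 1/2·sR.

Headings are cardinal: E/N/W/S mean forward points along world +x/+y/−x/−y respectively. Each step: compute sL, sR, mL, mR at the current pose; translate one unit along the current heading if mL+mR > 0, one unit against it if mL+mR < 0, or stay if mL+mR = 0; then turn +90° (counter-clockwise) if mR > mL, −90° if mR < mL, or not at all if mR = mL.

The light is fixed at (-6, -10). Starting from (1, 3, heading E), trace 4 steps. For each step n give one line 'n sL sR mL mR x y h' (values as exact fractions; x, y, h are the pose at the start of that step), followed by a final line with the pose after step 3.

n=0: pose=(1,3,E); sL=20/51, sR=60/101; mL=-520/5151, mR=2540/5151; mL+mR=20/51 → advance +1; mR−mL=60/101 → turn +1·90°
n=1: pose=(2,3,N); sL=40/87, sR=24/65; mL=256/5655, mR=2344/5655; mL+mR=40/87 → advance +1; mR−mL=24/65 → turn +1·90°
n=2: pose=(2,4,W); sL=2/3, sR=30/73; mL=28/219, mR=118/219; mL+mR=2/3 → advance +1; mR−mL=30/73 → turn +1·90°
n=3: pose=(1,4,S); sL=8/15, sR=120/169; mL=-224/2535, mR=1576/2535; mL+mR=8/15 → advance +1; mR−mL=120/169 → turn +1·90°

0 20/51 60/101 -520/5151 2540/5151 1 3 E
1 40/87 24/65 256/5655 2344/5655 2 3 N
2 2/3 30/73 28/219 118/219 2 4 W
3 8/15 120/169 -224/2535 1576/2535 1 4 S
final 1 3 E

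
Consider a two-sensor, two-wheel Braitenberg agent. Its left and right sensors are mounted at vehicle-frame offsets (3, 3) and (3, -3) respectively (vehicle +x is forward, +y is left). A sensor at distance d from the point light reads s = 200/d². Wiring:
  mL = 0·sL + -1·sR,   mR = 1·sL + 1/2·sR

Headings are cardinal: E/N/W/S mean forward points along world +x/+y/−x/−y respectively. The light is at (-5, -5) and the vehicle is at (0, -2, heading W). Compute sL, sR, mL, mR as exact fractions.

left sensor world pos  = (-3, -5); dL² = 4
right sensor world pos = (-3, 1); dR² = 40
sL = 200/4 = 50
sR = 200/40 = 5
mL = 0·sL + -1·sR = -5
mR = 1·sL + 1/2·sR = 105/2

50 5 -5 105/2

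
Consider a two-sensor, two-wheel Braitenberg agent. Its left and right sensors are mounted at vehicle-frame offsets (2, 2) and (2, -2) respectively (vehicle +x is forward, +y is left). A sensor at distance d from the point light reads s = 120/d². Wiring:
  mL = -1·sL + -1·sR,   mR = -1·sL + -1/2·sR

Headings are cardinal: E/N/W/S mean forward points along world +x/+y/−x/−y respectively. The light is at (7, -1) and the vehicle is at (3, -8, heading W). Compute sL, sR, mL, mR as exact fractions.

left sensor world pos  = (1, -10); dL² = 117
right sensor world pos = (1, -6); dR² = 61
sL = 120/117 = 40/39
sR = 120/61 = 120/61
mL = -1·sL + -1·sR = -7120/2379
mR = -1·sL + -1/2·sR = -4780/2379

40/39 120/61 -7120/2379 -4780/2379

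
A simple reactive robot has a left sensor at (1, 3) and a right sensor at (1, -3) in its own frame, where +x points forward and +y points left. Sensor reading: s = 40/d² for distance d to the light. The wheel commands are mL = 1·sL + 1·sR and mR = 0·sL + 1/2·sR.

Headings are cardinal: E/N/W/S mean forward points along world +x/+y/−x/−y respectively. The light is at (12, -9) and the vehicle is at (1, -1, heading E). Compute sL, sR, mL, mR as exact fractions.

40/221 8/25 2768/5525 4/25

left sensor world pos  = (2, 2); dL² = 221
right sensor world pos = (2, -4); dR² = 125
sL = 40/221 = 40/221
sR = 40/125 = 8/25
mL = 1·sL + 1·sR = 2768/5525
mR = 0·sL + 1/2·sR = 4/25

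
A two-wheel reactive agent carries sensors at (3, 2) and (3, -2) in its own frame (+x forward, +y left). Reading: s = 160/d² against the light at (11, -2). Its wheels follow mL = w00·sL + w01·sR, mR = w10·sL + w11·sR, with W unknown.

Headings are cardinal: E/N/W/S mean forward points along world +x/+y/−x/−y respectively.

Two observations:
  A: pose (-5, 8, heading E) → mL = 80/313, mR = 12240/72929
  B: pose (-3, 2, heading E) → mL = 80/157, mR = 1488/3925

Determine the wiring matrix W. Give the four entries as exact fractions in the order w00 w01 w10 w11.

1/2 0 1 -1/2

obs A: pose=(-5,8,E) → sL=160/313, sR=160/233, mL=80/313, mR=12240/72929
obs B: pose=(-3,2,E) → sL=160/157, sR=32/25, mL=80/157, mR=1488/3925
sensor matrix S = [[160/313, 160/233], [160/157, 32/25]]; det S = -2605056/57249265
solve [mL_A; mL_B] = S·[w00; w01] and [mR_A; mR_B] = S·[w10; w11]:
  w00 = 1/2, w01 = 0, w10 = 1, w11 = -1/2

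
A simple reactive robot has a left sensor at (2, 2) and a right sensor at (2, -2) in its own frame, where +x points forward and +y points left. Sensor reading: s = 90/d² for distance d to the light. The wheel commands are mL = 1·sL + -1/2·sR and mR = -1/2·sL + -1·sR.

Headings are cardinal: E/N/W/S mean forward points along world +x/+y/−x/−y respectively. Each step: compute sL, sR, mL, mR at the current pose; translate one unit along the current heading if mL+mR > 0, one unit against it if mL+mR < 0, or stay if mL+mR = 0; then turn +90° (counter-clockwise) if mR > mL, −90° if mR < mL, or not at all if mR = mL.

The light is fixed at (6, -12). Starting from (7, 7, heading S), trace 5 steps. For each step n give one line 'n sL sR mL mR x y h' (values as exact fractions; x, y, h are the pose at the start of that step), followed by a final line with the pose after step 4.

0 45/149 9/29 1269/8642 -3987/8642 7 7 S
1 18/65 18/97 1161/6305 -2043/6305 7 8 W
2 45/242 9/50 1161/12100 -3303/12100 8 8 N
3 90/457 18/61 1377/27877 -10971/27877 8 7 E
4 45/149 9/29 1269/8642 -3987/8642 7 7 S
final 7 8 W

n=0: pose=(7,7,S); sL=45/149, sR=9/29; mL=1269/8642, mR=-3987/8642; mL+mR=-1359/4321 → advance -1; mR−mL=-2628/4321 → turn -1·90°
n=1: pose=(7,8,W); sL=18/65, sR=18/97; mL=1161/6305, mR=-2043/6305; mL+mR=-882/6305 → advance -1; mR−mL=-3204/6305 → turn -1·90°
n=2: pose=(8,8,N); sL=45/242, sR=9/50; mL=1161/12100, mR=-3303/12100; mL+mR=-1071/6050 → advance -1; mR−mL=-1116/3025 → turn -1·90°
n=3: pose=(8,7,E); sL=90/457, sR=18/61; mL=1377/27877, mR=-10971/27877; mL+mR=-9594/27877 → advance -1; mR−mL=-12348/27877 → turn -1·90°
n=4: pose=(7,7,S); sL=45/149, sR=9/29; mL=1269/8642, mR=-3987/8642; mL+mR=-1359/4321 → advance -1; mR−mL=-2628/4321 → turn -1·90°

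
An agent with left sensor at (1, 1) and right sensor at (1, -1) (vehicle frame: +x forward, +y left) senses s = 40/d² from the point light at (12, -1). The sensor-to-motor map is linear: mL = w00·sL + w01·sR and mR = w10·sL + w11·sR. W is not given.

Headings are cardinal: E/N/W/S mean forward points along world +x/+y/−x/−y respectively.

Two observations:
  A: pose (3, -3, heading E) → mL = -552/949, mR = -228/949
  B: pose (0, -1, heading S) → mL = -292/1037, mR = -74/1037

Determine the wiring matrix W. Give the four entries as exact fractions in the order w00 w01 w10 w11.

-1/2 -1/2 1/2 -1

obs A: pose=(3,-3,E) → sL=8/13, sR=40/73, mL=-552/949, mR=-228/949
obs B: pose=(0,-1,S) → sL=20/61, sR=4/17, mL=-292/1037, mR=-74/1037
sensor matrix S = [[8/13, 40/73], [20/61, 4/17]]; det S = -34304/984113
solve [mL_A; mL_B] = S·[w00; w01] and [mR_A; mR_B] = S·[w10; w11]:
  w00 = -1/2, w01 = -1/2, w10 = 1/2, w11 = -1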